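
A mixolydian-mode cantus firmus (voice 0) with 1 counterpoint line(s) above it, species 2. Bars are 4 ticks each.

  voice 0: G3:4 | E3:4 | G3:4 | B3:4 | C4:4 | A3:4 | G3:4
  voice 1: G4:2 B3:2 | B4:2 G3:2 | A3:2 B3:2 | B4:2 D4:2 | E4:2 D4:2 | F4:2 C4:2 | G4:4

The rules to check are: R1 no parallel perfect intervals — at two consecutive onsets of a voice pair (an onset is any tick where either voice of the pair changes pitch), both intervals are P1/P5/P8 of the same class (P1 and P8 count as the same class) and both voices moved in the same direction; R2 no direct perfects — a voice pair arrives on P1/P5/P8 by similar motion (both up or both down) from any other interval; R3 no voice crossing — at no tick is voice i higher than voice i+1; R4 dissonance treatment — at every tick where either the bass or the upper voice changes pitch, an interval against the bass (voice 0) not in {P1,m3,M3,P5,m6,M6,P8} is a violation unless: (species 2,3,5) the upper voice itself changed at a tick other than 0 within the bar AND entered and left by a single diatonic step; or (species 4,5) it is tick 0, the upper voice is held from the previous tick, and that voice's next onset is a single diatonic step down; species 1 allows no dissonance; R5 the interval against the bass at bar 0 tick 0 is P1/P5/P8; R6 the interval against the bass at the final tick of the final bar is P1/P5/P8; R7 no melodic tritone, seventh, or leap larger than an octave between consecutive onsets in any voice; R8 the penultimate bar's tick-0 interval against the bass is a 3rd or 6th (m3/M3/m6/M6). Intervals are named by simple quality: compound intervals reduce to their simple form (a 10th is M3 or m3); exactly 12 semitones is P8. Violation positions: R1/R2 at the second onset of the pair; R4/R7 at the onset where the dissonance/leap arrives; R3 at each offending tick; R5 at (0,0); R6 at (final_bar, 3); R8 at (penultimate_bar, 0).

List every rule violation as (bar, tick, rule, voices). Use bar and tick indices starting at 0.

bar 0: v0=G3 v1=G4 downbeat P8
bar 1: v0=E3 v1=B4 downbeat P5
bar 2: v0=G3 v1=A3 downbeat M2
bar 3: v0=B3 v1=B4 downbeat P8
bar 4: v0=C4 v1=E4 downbeat M3
bar 5: v0=A3 v1=F4 downbeat m6
bar 6: v0=G3 v1=G4 downbeat P8
  -> R7 @ bar 1 tick 2 v(1,): B4->G3 leap 16st
  -> R4 @ bar 2 tick 0 v(0, 1): G3/A3 M2 untreated
  -> R2 @ bar 3 tick 0 v(0, 1): G3/B3 M3 -> B3/B4 P8 similar
  -> R4 @ bar 4 tick 2 v(0, 1): C4/D4 M2 untreated

(1, 2, R7, (1,))
(2, 0, R4, (0, 1))
(3, 0, R2, (0, 1))
(4, 2, R4, (0, 1))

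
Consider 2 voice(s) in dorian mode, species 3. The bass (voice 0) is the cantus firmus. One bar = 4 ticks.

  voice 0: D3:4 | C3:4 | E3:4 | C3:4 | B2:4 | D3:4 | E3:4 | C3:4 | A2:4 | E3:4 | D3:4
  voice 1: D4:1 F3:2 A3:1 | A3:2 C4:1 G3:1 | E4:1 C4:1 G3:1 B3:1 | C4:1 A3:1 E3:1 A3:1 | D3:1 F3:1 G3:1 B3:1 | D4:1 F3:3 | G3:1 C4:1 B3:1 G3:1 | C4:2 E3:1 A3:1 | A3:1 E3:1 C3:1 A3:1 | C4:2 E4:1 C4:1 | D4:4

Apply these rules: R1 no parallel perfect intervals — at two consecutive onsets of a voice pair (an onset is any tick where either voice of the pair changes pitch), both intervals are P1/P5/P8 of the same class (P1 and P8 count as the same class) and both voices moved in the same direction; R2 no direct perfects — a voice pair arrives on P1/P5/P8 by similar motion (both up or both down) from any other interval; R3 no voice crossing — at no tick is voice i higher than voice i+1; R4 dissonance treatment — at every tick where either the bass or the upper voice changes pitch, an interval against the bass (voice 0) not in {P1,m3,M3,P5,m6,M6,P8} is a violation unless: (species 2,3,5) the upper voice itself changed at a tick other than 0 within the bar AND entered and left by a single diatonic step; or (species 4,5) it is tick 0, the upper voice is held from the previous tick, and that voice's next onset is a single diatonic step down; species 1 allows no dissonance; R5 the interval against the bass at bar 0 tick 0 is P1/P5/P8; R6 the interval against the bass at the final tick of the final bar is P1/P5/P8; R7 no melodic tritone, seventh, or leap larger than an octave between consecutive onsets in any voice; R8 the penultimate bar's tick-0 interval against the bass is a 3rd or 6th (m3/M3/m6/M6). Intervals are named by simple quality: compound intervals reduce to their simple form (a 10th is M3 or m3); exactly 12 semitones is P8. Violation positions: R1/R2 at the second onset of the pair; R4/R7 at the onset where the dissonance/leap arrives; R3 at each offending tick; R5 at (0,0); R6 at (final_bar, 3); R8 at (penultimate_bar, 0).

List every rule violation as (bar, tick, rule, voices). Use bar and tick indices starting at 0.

(2, 0, R2, (0, 1))
(4, 1, R4, (0, 1))
(5, 0, R1, (0, 1))

bar 0: v0=D3 v1=D4 downbeat P8
bar 1: v0=C3 v1=A3 downbeat M6
bar 2: v0=E3 v1=E4 downbeat P8
bar 3: v0=C3 v1=C4 downbeat P8
bar 4: v0=B2 v1=D3 downbeat m3
bar 5: v0=D3 v1=D4 downbeat P8
bar 6: v0=E3 v1=G3 downbeat m3
bar 7: v0=C3 v1=C4 downbeat P8
bar 8: v0=A2 v1=A3 downbeat P8
bar 9: v0=E3 v1=C4 downbeat m6
bar 10: v0=D3 v1=D4 downbeat P8
  -> R2 @ bar 2 tick 0 v(0, 1): C3/G3 P5 -> E3/E4 P8 similar
  -> R4 @ bar 4 tick 1 v(0, 1): B2/F3 TT untreated
  -> R1 @ bar 5 tick 0 v(0, 1): B2/B3 P8 -> D3/D4 P8 similar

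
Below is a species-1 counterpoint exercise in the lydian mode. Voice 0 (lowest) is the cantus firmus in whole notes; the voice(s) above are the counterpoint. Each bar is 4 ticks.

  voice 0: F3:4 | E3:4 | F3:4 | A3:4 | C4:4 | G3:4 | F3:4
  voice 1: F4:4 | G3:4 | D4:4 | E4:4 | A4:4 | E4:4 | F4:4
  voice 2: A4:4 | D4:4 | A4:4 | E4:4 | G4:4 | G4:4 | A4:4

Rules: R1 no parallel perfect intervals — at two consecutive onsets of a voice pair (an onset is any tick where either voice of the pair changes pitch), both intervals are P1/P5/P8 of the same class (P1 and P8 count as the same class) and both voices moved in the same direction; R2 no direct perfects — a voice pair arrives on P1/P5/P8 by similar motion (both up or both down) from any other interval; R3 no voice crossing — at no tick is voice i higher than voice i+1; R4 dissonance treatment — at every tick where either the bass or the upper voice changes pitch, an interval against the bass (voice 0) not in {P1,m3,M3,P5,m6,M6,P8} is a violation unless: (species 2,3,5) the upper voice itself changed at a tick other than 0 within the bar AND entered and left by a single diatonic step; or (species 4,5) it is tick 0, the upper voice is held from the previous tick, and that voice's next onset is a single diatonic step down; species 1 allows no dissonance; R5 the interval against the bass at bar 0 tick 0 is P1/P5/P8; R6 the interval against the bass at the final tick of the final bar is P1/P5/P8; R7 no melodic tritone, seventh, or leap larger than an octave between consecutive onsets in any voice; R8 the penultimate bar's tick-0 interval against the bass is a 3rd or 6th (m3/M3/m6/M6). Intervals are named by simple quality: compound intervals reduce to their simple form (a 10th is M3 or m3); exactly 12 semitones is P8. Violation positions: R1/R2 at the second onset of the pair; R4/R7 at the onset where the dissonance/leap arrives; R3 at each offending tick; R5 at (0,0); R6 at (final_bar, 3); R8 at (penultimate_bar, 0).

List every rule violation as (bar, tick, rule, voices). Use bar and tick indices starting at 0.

bar 0: v0=F3 v1=F4 v2=A4 downbeat M3
bar 1: v0=E3 v1=G3 v2=D4 downbeat m7
bar 2: v0=F3 v1=D4 v2=A4 downbeat M3
bar 3: v0=A3 v1=E4 v2=E4 downbeat P5
bar 4: v0=C4 v1=A4 v2=G4 downbeat P5
bar 5: v0=G3 v1=E4 v2=G4 downbeat P8
bar 6: v0=F3 v1=F4 v2=A4 downbeat M3
  -> R5 @ bar 0 tick 0 v(0, 2): opens on M3
  -> R2 @ bar 1 tick 0 v(1, 2): F4/A4 M3 -> G3/D4 P5 similar
  -> R4 @ bar 1 tick 0 v(0, 2): E3/D4 m7 untreated
  -> R7 @ bar 1 tick 0 v(1,): F4->G3 leap 10st
  -> R1 @ bar 2 tick 0 v(1, 2): G3/D4 P5 -> D4/A4 P5 similar
  -> R2 @ bar 3 tick 0 v(0, 1): F3/D4 M6 -> A3/E4 P5 similar
  -> R1 @ bar 4 tick 0 v(0, 2): A3/E4 P5 -> C4/G4 P5 similar
  -> R3 @ bar 4 tick 0 v(1, 2): A4 above G4
  -> R3 @ bar 4 tick 1 v(1, 2): A4 above G4
  -> R3 @ bar 4 tick 2 v(1, 2): A4 above G4
  -> R3 @ bar 4 tick 3 v(1, 2): A4 above G4
  -> R8 @ bar 5 tick 0 v(0, 2): penult P8 not 3rd/6th
  -> R6 @ bar 6 tick 3 v(0, 2): closes on M3

(0, 0, R5, (0, 2))
(1, 0, R2, (1, 2))
(1, 0, R4, (0, 2))
(1, 0, R7, (1,))
(2, 0, R1, (1, 2))
(3, 0, R2, (0, 1))
(4, 0, R1, (0, 2))
(4, 0, R3, (1, 2))
(4, 1, R3, (1, 2))
(4, 2, R3, (1, 2))
(4, 3, R3, (1, 2))
(5, 0, R8, (0, 2))
(6, 3, R6, (0, 2))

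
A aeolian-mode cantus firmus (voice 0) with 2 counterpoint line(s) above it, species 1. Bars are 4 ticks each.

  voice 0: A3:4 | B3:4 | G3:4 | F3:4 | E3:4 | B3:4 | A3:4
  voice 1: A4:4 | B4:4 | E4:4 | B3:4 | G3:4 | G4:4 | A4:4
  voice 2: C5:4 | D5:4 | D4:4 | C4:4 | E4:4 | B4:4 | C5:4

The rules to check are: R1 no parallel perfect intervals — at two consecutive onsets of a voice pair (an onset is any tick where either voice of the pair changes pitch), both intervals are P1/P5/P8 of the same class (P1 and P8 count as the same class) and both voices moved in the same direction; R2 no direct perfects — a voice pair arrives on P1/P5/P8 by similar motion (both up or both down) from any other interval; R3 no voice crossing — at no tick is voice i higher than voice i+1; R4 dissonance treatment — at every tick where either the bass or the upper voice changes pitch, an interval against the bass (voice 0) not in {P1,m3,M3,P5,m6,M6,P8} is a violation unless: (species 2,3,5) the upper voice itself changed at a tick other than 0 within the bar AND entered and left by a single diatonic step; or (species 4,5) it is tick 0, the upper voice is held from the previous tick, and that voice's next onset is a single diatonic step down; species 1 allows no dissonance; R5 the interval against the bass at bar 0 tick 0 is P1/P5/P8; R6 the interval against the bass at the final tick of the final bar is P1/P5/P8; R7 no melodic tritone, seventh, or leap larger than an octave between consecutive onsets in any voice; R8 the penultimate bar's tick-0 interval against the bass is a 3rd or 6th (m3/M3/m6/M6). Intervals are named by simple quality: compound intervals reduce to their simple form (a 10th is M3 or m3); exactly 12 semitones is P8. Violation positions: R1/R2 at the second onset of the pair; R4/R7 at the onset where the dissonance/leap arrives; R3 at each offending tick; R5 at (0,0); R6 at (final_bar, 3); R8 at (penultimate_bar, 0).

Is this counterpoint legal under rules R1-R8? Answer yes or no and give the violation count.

bar 0: v0=A3 v1=A4 v2=C5 (m3)
bar 1: v0=B3 v1=B4 v2=D5 (m3)
bar 2: v0=G3 v1=E4 v2=D4 (P5)
bar 3: v0=F3 v1=B3 v2=C4 (P5)
bar 4: v0=E3 v1=G3 v2=E4 (P8)
bar 5: v0=B3 v1=G4 v2=B4 (P8)
bar 6: v0=A3 v1=A4 v2=C5 (m3)
  R5 @ bar0.0: opens on m3
  R1 @ bar1.0: A3/A4 P8 -> B3/B4 P8 similar
  R2 @ bar2.0: B3/D5 m3 -> G3/D4 P5 similar
  R3 @ bar2.0: E4 above D4
  R3 @ bar2.1: E4 above D4
  R3 @ bar2.2: E4 above D4
  R3 @ bar2.3: E4 above D4
  R1 @ bar3.0: G3/D4 P5 -> F3/C4 P5 similar
  R4 @ bar3.0: F3/B3 TT untreated
  R1 @ bar5.0: E3/E4 P8 -> B3/B4 P8 similar
  R8 @ bar5.0: penult P8 not 3rd/6th
  R6 @ bar6.3: closes on m3

No (12 violations)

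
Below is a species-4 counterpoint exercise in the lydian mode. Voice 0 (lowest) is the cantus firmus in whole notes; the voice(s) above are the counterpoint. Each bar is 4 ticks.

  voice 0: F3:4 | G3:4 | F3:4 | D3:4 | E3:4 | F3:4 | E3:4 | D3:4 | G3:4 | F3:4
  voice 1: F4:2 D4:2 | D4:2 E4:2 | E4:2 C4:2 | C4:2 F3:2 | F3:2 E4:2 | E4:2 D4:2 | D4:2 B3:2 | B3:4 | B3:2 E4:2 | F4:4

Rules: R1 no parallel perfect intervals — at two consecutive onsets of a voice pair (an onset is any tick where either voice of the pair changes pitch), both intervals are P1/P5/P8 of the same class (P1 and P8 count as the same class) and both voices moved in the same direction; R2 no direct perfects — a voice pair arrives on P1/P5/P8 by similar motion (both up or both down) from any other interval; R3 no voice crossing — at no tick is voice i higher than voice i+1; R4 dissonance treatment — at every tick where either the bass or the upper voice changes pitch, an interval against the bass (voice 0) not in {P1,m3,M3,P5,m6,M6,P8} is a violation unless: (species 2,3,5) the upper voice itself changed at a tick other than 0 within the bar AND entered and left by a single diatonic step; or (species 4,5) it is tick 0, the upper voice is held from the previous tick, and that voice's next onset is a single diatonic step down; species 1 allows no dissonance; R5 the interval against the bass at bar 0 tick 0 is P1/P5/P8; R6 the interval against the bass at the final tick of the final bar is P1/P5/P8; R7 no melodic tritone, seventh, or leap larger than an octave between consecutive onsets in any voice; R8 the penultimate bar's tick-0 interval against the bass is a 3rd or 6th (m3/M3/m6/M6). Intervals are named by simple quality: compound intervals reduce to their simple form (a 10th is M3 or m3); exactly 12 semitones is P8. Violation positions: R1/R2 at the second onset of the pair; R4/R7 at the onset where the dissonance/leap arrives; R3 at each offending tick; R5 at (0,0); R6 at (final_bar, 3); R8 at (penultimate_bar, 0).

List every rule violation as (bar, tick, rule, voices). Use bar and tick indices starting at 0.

(2, 0, R4, (0, 1))
(3, 0, R4, (0, 1))
(4, 0, R4, (0, 1))
(4, 2, R7, (1,))
(6, 0, R4, (0, 1))

bar 0: v0=F3 v1=F4 downbeat P8
bar 1: v0=G3 v1=D4 downbeat P5
bar 2: v0=F3 v1=E4 downbeat M7
bar 3: v0=D3 v1=C4 downbeat m7
bar 4: v0=E3 v1=F3 downbeat m2
bar 5: v0=F3 v1=E4 downbeat M7
bar 6: v0=E3 v1=D4 downbeat m7
bar 7: v0=D3 v1=B3 downbeat M6
bar 8: v0=G3 v1=B3 downbeat M3
bar 9: v0=F3 v1=F4 downbeat P8
  -> R4 @ bar 2 tick 0 v(0, 1): F3/E4 M7 untreated
  -> R4 @ bar 3 tick 0 v(0, 1): D3/C4 m7 untreated
  -> R4 @ bar 4 tick 0 v(0, 1): E3/F3 m2 untreated
  -> R7 @ bar 4 tick 2 v(1,): F3->E4 leap 11st
  -> R4 @ bar 6 tick 0 v(0, 1): E3/D4 m7 untreated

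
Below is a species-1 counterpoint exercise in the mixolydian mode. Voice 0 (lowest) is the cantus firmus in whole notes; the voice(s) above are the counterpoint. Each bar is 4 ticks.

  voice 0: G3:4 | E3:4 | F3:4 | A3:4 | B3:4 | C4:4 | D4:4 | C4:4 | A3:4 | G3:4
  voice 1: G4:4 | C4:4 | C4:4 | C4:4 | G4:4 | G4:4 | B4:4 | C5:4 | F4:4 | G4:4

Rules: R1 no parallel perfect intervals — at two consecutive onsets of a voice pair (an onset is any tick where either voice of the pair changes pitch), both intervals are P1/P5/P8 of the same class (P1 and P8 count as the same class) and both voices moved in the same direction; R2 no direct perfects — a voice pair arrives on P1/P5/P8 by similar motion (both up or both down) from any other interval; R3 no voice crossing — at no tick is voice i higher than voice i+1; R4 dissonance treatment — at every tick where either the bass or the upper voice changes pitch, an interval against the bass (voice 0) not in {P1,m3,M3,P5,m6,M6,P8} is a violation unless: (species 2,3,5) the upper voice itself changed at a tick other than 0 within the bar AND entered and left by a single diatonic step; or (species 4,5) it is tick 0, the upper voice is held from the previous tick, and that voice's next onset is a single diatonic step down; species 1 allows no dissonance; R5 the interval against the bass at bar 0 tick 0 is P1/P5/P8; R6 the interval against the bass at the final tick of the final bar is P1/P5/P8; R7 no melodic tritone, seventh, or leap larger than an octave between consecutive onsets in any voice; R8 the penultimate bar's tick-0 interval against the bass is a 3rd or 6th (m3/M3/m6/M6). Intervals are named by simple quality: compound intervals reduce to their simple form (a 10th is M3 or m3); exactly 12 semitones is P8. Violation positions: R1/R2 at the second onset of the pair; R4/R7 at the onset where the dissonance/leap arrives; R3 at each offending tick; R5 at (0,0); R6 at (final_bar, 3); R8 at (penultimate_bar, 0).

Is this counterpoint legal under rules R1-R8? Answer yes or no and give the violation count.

Yes (0 violations)

bar 0: v0=G3 v1=G4 (P8)
bar 1: v0=E3 v1=C4 (m6)
bar 2: v0=F3 v1=C4 (P5)
bar 3: v0=A3 v1=C4 (m3)
bar 4: v0=B3 v1=G4 (m6)
bar 5: v0=C4 v1=G4 (P5)
bar 6: v0=D4 v1=B4 (M6)
bar 7: v0=C4 v1=C5 (P8)
bar 8: v0=A3 v1=F4 (m6)
bar 9: v0=G3 v1=G4 (P8)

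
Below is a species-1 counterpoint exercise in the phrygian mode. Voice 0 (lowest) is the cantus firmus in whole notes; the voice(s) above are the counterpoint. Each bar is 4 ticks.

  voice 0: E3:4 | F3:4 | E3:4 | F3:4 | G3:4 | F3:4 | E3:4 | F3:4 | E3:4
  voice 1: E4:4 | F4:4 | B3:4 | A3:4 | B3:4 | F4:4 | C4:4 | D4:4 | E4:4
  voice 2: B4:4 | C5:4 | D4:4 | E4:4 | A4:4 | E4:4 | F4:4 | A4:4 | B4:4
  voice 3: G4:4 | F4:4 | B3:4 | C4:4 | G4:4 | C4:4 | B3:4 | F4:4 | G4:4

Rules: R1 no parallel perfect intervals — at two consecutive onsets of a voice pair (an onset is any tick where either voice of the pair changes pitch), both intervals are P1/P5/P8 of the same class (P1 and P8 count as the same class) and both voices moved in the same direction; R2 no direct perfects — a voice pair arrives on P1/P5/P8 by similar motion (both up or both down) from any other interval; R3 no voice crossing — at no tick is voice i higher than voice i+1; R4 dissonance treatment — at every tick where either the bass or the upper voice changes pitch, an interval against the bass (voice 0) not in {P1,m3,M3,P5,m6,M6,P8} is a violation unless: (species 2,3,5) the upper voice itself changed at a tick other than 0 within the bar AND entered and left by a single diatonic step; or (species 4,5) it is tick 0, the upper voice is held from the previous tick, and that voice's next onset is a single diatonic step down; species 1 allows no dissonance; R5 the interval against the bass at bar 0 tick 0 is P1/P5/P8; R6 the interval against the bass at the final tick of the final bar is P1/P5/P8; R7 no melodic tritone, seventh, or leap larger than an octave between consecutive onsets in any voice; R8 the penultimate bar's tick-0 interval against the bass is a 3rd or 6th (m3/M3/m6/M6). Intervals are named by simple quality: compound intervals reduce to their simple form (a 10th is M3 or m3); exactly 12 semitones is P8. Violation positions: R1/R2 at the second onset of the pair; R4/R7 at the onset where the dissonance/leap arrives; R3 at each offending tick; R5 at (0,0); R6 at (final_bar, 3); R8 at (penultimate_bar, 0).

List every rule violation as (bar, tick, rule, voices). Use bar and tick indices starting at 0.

(0, 0, R3, (2, 3))
(0, 0, R5, (0, 3))
(0, 1, R3, (2, 3))
(0, 2, R3, (2, 3))
(0, 3, R3, (2, 3))
(1, 0, R1, (0, 1))
(1, 0, R1, (0, 2))
(1, 0, R1, (1, 2))
(1, 0, R3, (2, 3))
(1, 1, R3, (2, 3))
(1, 2, R3, (2, 3))
(1, 3, R3, (2, 3))
(2, 0, R1, (1, 3))
(2, 0, R2, (0, 1))
(2, 0, R2, (0, 3))
(2, 0, R3, (2, 3))
(2, 0, R4, (0, 2))
(2, 0, R7, (1,))
(2, 0, R7, (2,))
(2, 0, R7, (3,))
(2, 1, R3, (2, 3))
(2, 2, R3, (2, 3))
(2, 3, R3, (2, 3))
(3, 0, R1, (0, 3))
(3, 0, R3, (2, 3))
(3, 0, R4, (0, 2))
(3, 1, R3, (2, 3))
(3, 2, R3, (2, 3))
(3, 3, R3, (2, 3))
(4, 0, R2, (0, 3))
(4, 0, R3, (2, 3))
(4, 0, R4, (0, 2))
(4, 1, R3, (2, 3))
(4, 2, R3, (2, 3))
(4, 3, R3, (2, 3))
(5, 0, R2, (0, 3))
(5, 0, R3, (1, 2))
(5, 0, R3, (2, 3))
(5, 0, R4, (0, 2))
(5, 0, R7, (1,))
(5, 1, R3, (1, 2))
(5, 1, R3, (2, 3))
(5, 2, R3, (1, 2))
(5, 2, R3, (2, 3))
(5, 3, R3, (1, 2))
(5, 3, R3, (2, 3))
(6, 0, R1, (0, 3))
(6, 0, R3, (2, 3))
(6, 0, R4, (0, 2))
(6, 1, R3, (2, 3))
(6, 2, R3, (2, 3))
(6, 3, R3, (2, 3))
(7, 0, R2, (0, 3))
(7, 0, R2, (1, 2))
(7, 0, R3, (2, 3))
(7, 0, R7, (3,))
(7, 0, R8, (0, 3))
(7, 1, R3, (2, 3))
(7, 2, R3, (2, 3))
(7, 3, R3, (2, 3))
(8, 0, R1, (1, 2))
(8, 0, R3, (2, 3))
(8, 1, R3, (2, 3))
(8, 2, R3, (2, 3))
(8, 3, R3, (2, 3))
(8, 3, R6, (0, 3))

bar 0: v0=E3 v1=E4 v2=B4 v3=G4 downbeat m3
bar 1: v0=F3 v1=F4 v2=C5 v3=F4 downbeat P8
bar 2: v0=E3 v1=B3 v2=D4 v3=B3 downbeat P5
bar 3: v0=F3 v1=A3 v2=E4 v3=C4 downbeat P5
bar 4: v0=G3 v1=B3 v2=A4 v3=G4 downbeat P8
bar 5: v0=F3 v1=F4 v2=E4 v3=C4 downbeat P5
bar 6: v0=E3 v1=C4 v2=F4 v3=B3 downbeat P5
bar 7: v0=F3 v1=D4 v2=A4 v3=F4 downbeat P8
bar 8: v0=E3 v1=E4 v2=B4 v3=G4 downbeat m3
  -> R3 @ bar 0 tick 0 v(2, 3): B4 above G4
  -> R5 @ bar 0 tick 0 v(0, 3): opens on m3
  -> R3 @ bar 0 tick 1 v(2, 3): B4 above G4
  -> R3 @ bar 0 tick 2 v(2, 3): B4 above G4
  -> R3 @ bar 0 tick 3 v(2, 3): B4 above G4
  -> R1 @ bar 1 tick 0 v(0, 1): E3/E4 P8 -> F3/F4 P8 similar
  -> R1 @ bar 1 tick 0 v(0, 2): E3/B4 P5 -> F3/C5 P5 similar
  -> R1 @ bar 1 tick 0 v(1, 2): E4/B4 P5 -> F4/C5 P5 similar
  -> R3 @ bar 1 tick 0 v(2, 3): C5 above F4
  -> R3 @ bar 1 tick 1 v(2, 3): C5 above F4
  -> R3 @ bar 1 tick 2 v(2, 3): C5 above F4
  -> R3 @ bar 1 tick 3 v(2, 3): C5 above F4
  -> R1 @ bar 2 tick 0 v(1, 3): F4/F4 P1 -> B3/B3 P1 similar
  -> R2 @ bar 2 tick 0 v(0, 1): F3/F4 P8 -> E3/B3 P5 similar
  -> R2 @ bar 2 tick 0 v(0, 3): F3/F4 P8 -> E3/B3 P5 similar
  -> R3 @ bar 2 tick 0 v(2, 3): D4 above B3
  -> R4 @ bar 2 tick 0 v(0, 2): E3/D4 m7 untreated
  -> R7 @ bar 2 tick 0 v(1,): F4->B3 leap 6st
  -> R7 @ bar 2 tick 0 v(2,): C5->D4 leap 10st
  -> R7 @ bar 2 tick 0 v(3,): F4->B3 leap 6st
  -> R3 @ bar 2 tick 1 v(2, 3): D4 above B3
  -> R3 @ bar 2 tick 2 v(2, 3): D4 above B3
  -> R3 @ bar 2 tick 3 v(2, 3): D4 above B3
  -> R1 @ bar 3 tick 0 v(0, 3): E3/B3 P5 -> F3/C4 P5 similar
  -> R3 @ bar 3 tick 0 v(2, 3): E4 above C4
  -> R4 @ bar 3 tick 0 v(0, 2): F3/E4 M7 untreated
  -> R3 @ bar 3 tick 1 v(2, 3): E4 above C4
  -> R3 @ bar 3 tick 2 v(2, 3): E4 above C4
  -> R3 @ bar 3 tick 3 v(2, 3): E4 above C4
  -> R2 @ bar 4 tick 0 v(0, 3): F3/C4 P5 -> G3/G4 P8 similar
  -> R3 @ bar 4 tick 0 v(2, 3): A4 above G4
  -> R4 @ bar 4 tick 0 v(0, 2): G3/A4 M2 untreated
  -> R3 @ bar 4 tick 1 v(2, 3): A4 above G4
  -> R3 @ bar 4 tick 2 v(2, 3): A4 above G4
  -> R3 @ bar 4 tick 3 v(2, 3): A4 above G4
  -> R2 @ bar 5 tick 0 v(0, 3): G3/G4 P8 -> F3/C4 P5 similar
  -> R3 @ bar 5 tick 0 v(1, 2): F4 above E4
  -> R3 @ bar 5 tick 0 v(2, 3): E4 above C4
  -> R4 @ bar 5 tick 0 v(0, 2): F3/E4 M7 untreated
  -> R7 @ bar 5 tick 0 v(1,): B3->F4 leap 6st
  -> R3 @ bar 5 tick 1 v(1, 2): F4 above E4
  -> R3 @ bar 5 tick 1 v(2, 3): E4 above C4
  -> R3 @ bar 5 tick 2 v(1, 2): F4 above E4
  -> R3 @ bar 5 tick 2 v(2, 3): E4 above C4
  -> R3 @ bar 5 tick 3 v(1, 2): F4 above E4
  -> R3 @ bar 5 tick 3 v(2, 3): E4 above C4
  -> R1 @ bar 6 tick 0 v(0, 3): F3/C4 P5 -> E3/B3 P5 similar
  -> R3 @ bar 6 tick 0 v(2, 3): F4 above B3
  -> R4 @ bar 6 tick 0 v(0, 2): E3/F4 m2 untreated
  -> R3 @ bar 6 tick 1 v(2, 3): F4 above B3
  -> R3 @ bar 6 tick 2 v(2, 3): F4 above B3
  -> R3 @ bar 6 tick 3 v(2, 3): F4 above B3
  -> R2 @ bar 7 tick 0 v(0, 3): E3/B3 P5 -> F3/F4 P8 similar
  -> R2 @ bar 7 tick 0 v(1, 2): C4/F4 P4 -> D4/A4 P5 similar
  -> R3 @ bar 7 tick 0 v(2, 3): A4 above F4
  -> R7 @ bar 7 tick 0 v(3,): B3->F4 leap 6st
  -> R8 @ bar 7 tick 0 v(0, 3): penult P8 not 3rd/6th
  -> R3 @ bar 7 tick 1 v(2, 3): A4 above F4
  -> R3 @ bar 7 tick 2 v(2, 3): A4 above F4
  -> R3 @ bar 7 tick 3 v(2, 3): A4 above F4
  -> R1 @ bar 8 tick 0 v(1, 2): D4/A4 P5 -> E4/B4 P5 similar
  -> R3 @ bar 8 tick 0 v(2, 3): B4 above G4
  -> R3 @ bar 8 tick 1 v(2, 3): B4 above G4
  -> R3 @ bar 8 tick 2 v(2, 3): B4 above G4
  -> R3 @ bar 8 tick 3 v(2, 3): B4 above G4
  -> R6 @ bar 8 tick 3 v(0, 3): closes on m3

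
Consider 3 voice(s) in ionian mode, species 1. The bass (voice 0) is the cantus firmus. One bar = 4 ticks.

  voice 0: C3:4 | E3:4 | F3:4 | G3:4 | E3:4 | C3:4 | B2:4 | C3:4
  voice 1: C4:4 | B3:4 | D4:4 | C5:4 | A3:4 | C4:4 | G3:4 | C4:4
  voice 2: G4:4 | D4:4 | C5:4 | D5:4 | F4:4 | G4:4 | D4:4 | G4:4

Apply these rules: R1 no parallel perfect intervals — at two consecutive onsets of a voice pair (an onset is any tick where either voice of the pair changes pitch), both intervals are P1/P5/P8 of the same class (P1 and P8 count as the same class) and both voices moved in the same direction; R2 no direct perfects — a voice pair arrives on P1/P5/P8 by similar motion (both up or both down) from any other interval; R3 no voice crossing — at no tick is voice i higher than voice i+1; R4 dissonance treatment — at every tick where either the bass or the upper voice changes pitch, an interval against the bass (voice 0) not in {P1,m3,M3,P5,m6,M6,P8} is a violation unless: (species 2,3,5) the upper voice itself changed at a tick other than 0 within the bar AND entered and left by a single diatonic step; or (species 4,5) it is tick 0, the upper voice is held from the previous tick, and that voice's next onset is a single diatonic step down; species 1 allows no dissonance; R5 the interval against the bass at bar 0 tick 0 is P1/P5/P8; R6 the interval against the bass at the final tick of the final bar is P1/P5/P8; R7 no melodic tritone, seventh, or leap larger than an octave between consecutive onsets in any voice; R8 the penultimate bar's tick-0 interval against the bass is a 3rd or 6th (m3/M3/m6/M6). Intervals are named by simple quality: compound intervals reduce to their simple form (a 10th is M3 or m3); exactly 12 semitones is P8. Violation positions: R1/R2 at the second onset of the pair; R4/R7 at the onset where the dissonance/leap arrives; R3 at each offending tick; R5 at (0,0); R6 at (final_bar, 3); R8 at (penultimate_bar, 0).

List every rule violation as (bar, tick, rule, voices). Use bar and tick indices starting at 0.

(1, 0, R4, (0, 2))
(2, 0, R2, (0, 2))
(2, 0, R7, (2,))
(3, 0, R1, (0, 2))
(3, 0, R4, (0, 1))
(3, 0, R7, (1,))
(4, 0, R4, (0, 1))
(4, 0, R4, (0, 2))
(4, 0, R7, (1,))
(5, 0, R2, (1, 2))
(6, 0, R1, (1, 2))
(7, 0, R1, (1, 2))
(7, 0, R2, (0, 1))
(7, 0, R2, (0, 2))

bar 0: v0=C3 v1=C4 v2=G4 downbeat P5
bar 1: v0=E3 v1=B3 v2=D4 downbeat m7
bar 2: v0=F3 v1=D4 v2=C5 downbeat P5
bar 3: v0=G3 v1=C5 v2=D5 downbeat P5
bar 4: v0=E3 v1=A3 v2=F4 downbeat m2
bar 5: v0=C3 v1=C4 v2=G4 downbeat P5
bar 6: v0=B2 v1=G3 v2=D4 downbeat m3
bar 7: v0=C3 v1=C4 v2=G4 downbeat P5
  -> R4 @ bar 1 tick 0 v(0, 2): E3/D4 m7 untreated
  -> R2 @ bar 2 tick 0 v(0, 2): E3/D4 m7 -> F3/C5 P5 similar
  -> R7 @ bar 2 tick 0 v(2,): D4->C5 leap 10st
  -> R1 @ bar 3 tick 0 v(0, 2): F3/C5 P5 -> G3/D5 P5 similar
  -> R4 @ bar 3 tick 0 v(0, 1): G3/C5 P4 untreated
  -> R7 @ bar 3 tick 0 v(1,): D4->C5 leap 10st
  -> R4 @ bar 4 tick 0 v(0, 1): E3/A3 P4 untreated
  -> R4 @ bar 4 tick 0 v(0, 2): E3/F4 m2 untreated
  -> R7 @ bar 4 tick 0 v(1,): C5->A3 leap 15st
  -> R2 @ bar 5 tick 0 v(1, 2): A3/F4 m6 -> C4/G4 P5 similar
  -> R1 @ bar 6 tick 0 v(1, 2): C4/G4 P5 -> G3/D4 P5 similar
  -> R1 @ bar 7 tick 0 v(1, 2): G3/D4 P5 -> C4/G4 P5 similar
  -> R2 @ bar 7 tick 0 v(0, 1): B2/G3 m6 -> C3/C4 P8 similar
  -> R2 @ bar 7 tick 0 v(0, 2): B2/D4 m3 -> C3/G4 P5 similar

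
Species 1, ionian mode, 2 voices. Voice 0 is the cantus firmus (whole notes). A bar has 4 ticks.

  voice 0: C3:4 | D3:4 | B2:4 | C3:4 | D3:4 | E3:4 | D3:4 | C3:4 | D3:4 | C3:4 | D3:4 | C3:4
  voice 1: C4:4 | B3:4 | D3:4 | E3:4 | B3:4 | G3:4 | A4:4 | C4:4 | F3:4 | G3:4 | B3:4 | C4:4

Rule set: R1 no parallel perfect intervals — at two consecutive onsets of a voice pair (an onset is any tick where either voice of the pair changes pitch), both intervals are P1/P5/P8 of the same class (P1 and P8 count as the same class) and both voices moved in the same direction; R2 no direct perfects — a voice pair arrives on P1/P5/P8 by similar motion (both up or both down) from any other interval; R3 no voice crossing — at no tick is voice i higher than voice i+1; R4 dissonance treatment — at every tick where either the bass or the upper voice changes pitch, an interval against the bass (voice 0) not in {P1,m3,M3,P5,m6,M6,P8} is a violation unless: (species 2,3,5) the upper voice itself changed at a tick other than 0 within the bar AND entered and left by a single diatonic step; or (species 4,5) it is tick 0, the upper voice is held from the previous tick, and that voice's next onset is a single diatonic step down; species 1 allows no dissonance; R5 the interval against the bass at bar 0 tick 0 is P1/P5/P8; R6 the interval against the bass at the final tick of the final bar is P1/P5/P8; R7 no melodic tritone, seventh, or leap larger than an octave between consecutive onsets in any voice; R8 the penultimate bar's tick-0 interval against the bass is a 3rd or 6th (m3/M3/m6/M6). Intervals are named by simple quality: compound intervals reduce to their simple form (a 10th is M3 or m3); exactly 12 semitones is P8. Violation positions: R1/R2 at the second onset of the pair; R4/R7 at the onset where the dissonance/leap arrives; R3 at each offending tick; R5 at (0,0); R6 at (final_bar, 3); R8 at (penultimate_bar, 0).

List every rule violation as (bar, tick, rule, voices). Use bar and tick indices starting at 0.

bar 0: v0=C3 v1=C4 downbeat P8
bar 1: v0=D3 v1=B3 downbeat M6
bar 2: v0=B2 v1=D3 downbeat m3
bar 3: v0=C3 v1=E3 downbeat M3
bar 4: v0=D3 v1=B3 downbeat M6
bar 5: v0=E3 v1=G3 downbeat m3
bar 6: v0=D3 v1=A4 downbeat P5
bar 7: v0=C3 v1=C4 downbeat P8
bar 8: v0=D3 v1=F3 downbeat m3
bar 9: v0=C3 v1=G3 downbeat P5
bar 10: v0=D3 v1=B3 downbeat M6
bar 11: v0=C3 v1=C4 downbeat P8
  -> R7 @ bar 6 tick 0 v(1,): G3->A4 leap 14st
  -> R2 @ bar 7 tick 0 v(0, 1): D3/A4 P5 -> C3/C4 P8 similar

(6, 0, R7, (1,))
(7, 0, R2, (0, 1))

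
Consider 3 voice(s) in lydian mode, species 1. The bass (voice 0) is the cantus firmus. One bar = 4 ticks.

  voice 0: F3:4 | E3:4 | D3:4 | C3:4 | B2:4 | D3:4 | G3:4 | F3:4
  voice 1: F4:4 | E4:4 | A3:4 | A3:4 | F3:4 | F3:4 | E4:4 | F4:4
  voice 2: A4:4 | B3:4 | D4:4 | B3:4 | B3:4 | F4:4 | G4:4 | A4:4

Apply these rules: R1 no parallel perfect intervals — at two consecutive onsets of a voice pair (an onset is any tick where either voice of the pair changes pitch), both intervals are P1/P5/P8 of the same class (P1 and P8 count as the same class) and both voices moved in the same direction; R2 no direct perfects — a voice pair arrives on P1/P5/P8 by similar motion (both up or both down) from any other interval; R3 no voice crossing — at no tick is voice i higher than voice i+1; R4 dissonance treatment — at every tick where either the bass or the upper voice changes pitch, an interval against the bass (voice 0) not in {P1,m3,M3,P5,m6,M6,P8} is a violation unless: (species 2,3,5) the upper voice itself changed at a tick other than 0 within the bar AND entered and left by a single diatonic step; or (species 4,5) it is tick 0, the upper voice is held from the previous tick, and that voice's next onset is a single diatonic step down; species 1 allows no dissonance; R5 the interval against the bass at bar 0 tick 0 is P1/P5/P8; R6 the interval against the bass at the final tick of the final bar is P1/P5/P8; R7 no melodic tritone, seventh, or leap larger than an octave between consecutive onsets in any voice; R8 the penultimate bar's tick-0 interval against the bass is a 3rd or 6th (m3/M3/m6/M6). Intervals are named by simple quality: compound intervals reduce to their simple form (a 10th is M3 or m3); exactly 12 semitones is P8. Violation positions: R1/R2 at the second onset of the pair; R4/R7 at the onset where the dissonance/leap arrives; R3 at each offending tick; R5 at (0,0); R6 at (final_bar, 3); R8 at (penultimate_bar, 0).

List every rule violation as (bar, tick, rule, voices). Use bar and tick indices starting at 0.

bar 0: v0=F3 v1=F4 v2=A4 downbeat M3
bar 1: v0=E3 v1=E4 v2=B3 downbeat P5
bar 2: v0=D3 v1=A3 v2=D4 downbeat P8
bar 3: v0=C3 v1=A3 v2=B3 downbeat M7
bar 4: v0=B2 v1=F3 v2=B3 downbeat P8
bar 5: v0=D3 v1=F3 v2=F4 downbeat m3
bar 6: v0=G3 v1=E4 v2=G4 downbeat P8
bar 7: v0=F3 v1=F4 v2=A4 downbeat M3
  -> R5 @ bar 0 tick 0 v(0, 2): opens on M3
  -> R1 @ bar 1 tick 0 v(0, 1): F3/F4 P8 -> E3/E4 P8 similar
  -> R2 @ bar 1 tick 0 v(0, 2): F3/A4 M3 -> E3/B3 P5 similar
  -> R3 @ bar 1 tick 0 v(1, 2): E4 above B3
  -> R7 @ bar 1 tick 0 v(2,): A4->B3 leap 10st
  -> R3 @ bar 1 tick 1 v(1, 2): E4 above B3
  -> R3 @ bar 1 tick 2 v(1, 2): E4 above B3
  -> R3 @ bar 1 tick 3 v(1, 2): E4 above B3
  -> R2 @ bar 2 tick 0 v(0, 1): E3/E4 P8 -> D3/A3 P5 similar
  -> R4 @ bar 3 tick 0 v(0, 2): C3/B3 M7 untreated
  -> R4 @ bar 4 tick 0 v(0, 1): B2/F3 TT untreated
  -> R7 @ bar 5 tick 0 v(2,): B3->F4 leap 6st
  -> R2 @ bar 6 tick 0 v(0, 2): D3/F4 m3 -> G3/G4 P8 similar
  -> R7 @ bar 6 tick 0 v(1,): F3->E4 leap 11st
  -> R8 @ bar 6 tick 0 v(0, 2): penult P8 not 3rd/6th
  -> R6 @ bar 7 tick 3 v(0, 2): closes on M3

(0, 0, R5, (0, 2))
(1, 0, R1, (0, 1))
(1, 0, R2, (0, 2))
(1, 0, R3, (1, 2))
(1, 0, R7, (2,))
(1, 1, R3, (1, 2))
(1, 2, R3, (1, 2))
(1, 3, R3, (1, 2))
(2, 0, R2, (0, 1))
(3, 0, R4, (0, 2))
(4, 0, R4, (0, 1))
(5, 0, R7, (2,))
(6, 0, R2, (0, 2))
(6, 0, R7, (1,))
(6, 0, R8, (0, 2))
(7, 3, R6, (0, 2))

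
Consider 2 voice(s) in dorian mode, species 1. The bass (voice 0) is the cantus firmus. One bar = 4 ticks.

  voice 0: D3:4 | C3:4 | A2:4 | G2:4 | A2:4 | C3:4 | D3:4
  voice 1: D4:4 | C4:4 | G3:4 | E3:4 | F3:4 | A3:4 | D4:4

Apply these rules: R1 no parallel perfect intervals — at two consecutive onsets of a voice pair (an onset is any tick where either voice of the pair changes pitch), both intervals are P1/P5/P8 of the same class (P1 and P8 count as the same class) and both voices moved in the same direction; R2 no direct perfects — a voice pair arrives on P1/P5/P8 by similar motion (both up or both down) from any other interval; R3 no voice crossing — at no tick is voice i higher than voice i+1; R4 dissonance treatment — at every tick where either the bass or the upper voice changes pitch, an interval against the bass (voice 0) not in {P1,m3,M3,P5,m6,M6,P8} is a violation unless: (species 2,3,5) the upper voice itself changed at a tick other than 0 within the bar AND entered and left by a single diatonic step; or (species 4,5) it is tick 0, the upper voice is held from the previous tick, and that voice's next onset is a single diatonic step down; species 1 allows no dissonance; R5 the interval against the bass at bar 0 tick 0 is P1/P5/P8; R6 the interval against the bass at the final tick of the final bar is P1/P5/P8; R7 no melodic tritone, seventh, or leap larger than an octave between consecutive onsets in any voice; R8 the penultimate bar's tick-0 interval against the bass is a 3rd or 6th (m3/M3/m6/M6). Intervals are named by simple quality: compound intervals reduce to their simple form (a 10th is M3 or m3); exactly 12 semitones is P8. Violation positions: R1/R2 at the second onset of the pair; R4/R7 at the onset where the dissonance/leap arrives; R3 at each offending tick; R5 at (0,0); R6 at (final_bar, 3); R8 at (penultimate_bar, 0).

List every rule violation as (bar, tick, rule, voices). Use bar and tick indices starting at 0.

bar 0: v0=D3 v1=D4 downbeat P8
bar 1: v0=C3 v1=C4 downbeat P8
bar 2: v0=A2 v1=G3 downbeat m7
bar 3: v0=G2 v1=E3 downbeat M6
bar 4: v0=A2 v1=F3 downbeat m6
bar 5: v0=C3 v1=A3 downbeat M6
bar 6: v0=D3 v1=D4 downbeat P8
  -> R1 @ bar 1 tick 0 v(0, 1): D3/D4 P8 -> C3/C4 P8 similar
  -> R4 @ bar 2 tick 0 v(0, 1): A2/G3 m7 untreated
  -> R2 @ bar 6 tick 0 v(0, 1): C3/A3 M6 -> D3/D4 P8 similar

(1, 0, R1, (0, 1))
(2, 0, R4, (0, 1))
(6, 0, R2, (0, 1))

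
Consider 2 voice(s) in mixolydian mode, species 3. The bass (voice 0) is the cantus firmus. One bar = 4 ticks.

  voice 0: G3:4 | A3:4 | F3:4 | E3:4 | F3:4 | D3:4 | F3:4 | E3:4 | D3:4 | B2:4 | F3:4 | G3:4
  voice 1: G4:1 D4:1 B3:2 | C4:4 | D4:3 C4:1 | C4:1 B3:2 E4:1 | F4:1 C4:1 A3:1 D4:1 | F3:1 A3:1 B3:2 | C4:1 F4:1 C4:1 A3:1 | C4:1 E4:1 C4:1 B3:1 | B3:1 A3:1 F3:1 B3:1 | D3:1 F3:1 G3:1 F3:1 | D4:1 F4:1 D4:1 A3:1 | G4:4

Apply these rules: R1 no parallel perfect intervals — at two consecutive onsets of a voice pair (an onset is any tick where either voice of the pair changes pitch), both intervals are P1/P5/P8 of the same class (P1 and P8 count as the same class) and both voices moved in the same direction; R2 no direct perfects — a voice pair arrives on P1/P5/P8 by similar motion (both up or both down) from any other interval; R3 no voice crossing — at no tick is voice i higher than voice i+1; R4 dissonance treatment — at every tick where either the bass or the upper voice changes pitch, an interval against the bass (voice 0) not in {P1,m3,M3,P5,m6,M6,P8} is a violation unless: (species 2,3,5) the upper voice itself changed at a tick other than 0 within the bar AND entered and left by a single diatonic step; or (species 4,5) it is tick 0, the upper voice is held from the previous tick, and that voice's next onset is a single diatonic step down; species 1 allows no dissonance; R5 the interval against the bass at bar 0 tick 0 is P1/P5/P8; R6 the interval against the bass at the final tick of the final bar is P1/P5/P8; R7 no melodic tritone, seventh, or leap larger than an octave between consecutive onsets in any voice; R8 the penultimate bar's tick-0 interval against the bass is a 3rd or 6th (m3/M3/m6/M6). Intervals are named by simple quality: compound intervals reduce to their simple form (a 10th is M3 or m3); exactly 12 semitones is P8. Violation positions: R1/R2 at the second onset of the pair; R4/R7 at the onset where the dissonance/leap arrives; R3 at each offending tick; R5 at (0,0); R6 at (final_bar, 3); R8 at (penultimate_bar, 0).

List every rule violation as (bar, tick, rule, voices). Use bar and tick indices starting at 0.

(4, 0, R1, (0, 1))
(6, 0, R2, (0, 1))
(8, 3, R7, (1,))
(9, 1, R4, (0, 1))
(9, 3, R4, (0, 1))
(10, 0, R7, (0,))
(11, 0, R2, (0, 1))
(11, 0, R7, (1,))

bar 0: v0=G3 v1=G4 downbeat P8
bar 1: v0=A3 v1=C4 downbeat m3
bar 2: v0=F3 v1=D4 downbeat M6
bar 3: v0=E3 v1=C4 downbeat m6
bar 4: v0=F3 v1=F4 downbeat P8
bar 5: v0=D3 v1=F3 downbeat m3
bar 6: v0=F3 v1=C4 downbeat P5
bar 7: v0=E3 v1=C4 downbeat m6
bar 8: v0=D3 v1=B3 downbeat M6
bar 9: v0=B2 v1=D3 downbeat m3
bar 10: v0=F3 v1=D4 downbeat M6
bar 11: v0=G3 v1=G4 downbeat P8
  -> R1 @ bar 4 tick 0 v(0, 1): E3/E4 P8 -> F3/F4 P8 similar
  -> R2 @ bar 6 tick 0 v(0, 1): D3/B3 M6 -> F3/C4 P5 similar
  -> R7 @ bar 8 tick 3 v(1,): F3->B3 leap 6st
  -> R4 @ bar 9 tick 1 v(0, 1): B2/F3 TT untreated
  -> R4 @ bar 9 tick 3 v(0, 1): B2/F3 TT untreated
  -> R7 @ bar 10 tick 0 v(0,): B2->F3 leap 6st
  -> R2 @ bar 11 tick 0 v(0, 1): F3/A3 M3 -> G3/G4 P8 similar
  -> R7 @ bar 11 tick 0 v(1,): A3->G4 leap 10st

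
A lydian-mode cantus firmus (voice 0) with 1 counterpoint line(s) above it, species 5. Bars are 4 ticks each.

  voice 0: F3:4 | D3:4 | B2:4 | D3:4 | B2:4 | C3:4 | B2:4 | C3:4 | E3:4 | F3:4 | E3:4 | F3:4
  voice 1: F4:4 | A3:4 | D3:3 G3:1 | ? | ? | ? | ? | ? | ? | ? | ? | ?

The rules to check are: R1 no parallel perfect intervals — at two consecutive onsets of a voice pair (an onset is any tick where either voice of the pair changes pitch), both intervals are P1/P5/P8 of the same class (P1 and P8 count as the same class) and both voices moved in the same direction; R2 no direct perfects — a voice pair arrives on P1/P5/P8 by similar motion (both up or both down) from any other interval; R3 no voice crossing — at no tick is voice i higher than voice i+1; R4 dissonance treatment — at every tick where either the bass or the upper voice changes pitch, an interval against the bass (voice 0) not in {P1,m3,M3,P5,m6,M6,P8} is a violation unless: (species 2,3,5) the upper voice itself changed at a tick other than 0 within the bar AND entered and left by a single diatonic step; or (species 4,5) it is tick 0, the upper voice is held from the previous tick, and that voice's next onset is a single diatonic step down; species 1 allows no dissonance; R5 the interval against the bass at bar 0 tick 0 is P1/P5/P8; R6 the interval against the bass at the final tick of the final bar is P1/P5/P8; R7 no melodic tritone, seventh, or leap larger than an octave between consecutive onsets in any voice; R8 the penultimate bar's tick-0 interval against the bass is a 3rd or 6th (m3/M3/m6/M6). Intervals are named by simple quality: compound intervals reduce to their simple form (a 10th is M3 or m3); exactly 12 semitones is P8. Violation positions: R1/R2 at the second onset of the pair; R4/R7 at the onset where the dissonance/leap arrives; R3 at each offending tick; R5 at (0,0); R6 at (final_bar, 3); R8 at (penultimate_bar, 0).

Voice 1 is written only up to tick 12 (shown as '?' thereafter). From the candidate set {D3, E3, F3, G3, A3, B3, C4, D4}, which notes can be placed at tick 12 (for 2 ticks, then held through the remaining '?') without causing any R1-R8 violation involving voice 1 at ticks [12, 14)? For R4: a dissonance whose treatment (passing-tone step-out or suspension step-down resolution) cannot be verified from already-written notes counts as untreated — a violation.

{B3, D3, F3}

D3: legal
E3: violates R4
F3: legal
G3: violates R4
A3: violates R2
B3: legal
C4: violates R4
D4: violates R2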